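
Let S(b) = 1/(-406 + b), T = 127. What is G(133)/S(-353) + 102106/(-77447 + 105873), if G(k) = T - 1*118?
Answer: -97037950/14213 ≈ -6827.4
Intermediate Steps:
G(k) = 9 (G(k) = 127 - 1*118 = 127 - 118 = 9)
G(133)/S(-353) + 102106/(-77447 + 105873) = 9/(1/(-406 - 353)) + 102106/(-77447 + 105873) = 9/(1/(-759)) + 102106/28426 = 9/(-1/759) + 102106*(1/28426) = 9*(-759) + 51053/14213 = -6831 + 51053/14213 = -97037950/14213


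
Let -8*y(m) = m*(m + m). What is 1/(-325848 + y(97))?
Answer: -4/1312801 ≈ -3.0469e-6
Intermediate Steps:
y(m) = -m²/4 (y(m) = -m*(m + m)/8 = -m*2*m/8 = -m²/4)
1/(-325848 + y(97)) = 1/(-325848 - ¼*97²) = 1/(-325848 - ¼*9409) = 1/(-325848 - 9409/4) = 1/(-1312801/4) = -4/1312801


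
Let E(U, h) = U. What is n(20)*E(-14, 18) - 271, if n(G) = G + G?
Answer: -831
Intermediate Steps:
n(G) = 2*G
n(20)*E(-14, 18) - 271 = (2*20)*(-14) - 271 = 40*(-14) - 271 = -560 - 271 = -831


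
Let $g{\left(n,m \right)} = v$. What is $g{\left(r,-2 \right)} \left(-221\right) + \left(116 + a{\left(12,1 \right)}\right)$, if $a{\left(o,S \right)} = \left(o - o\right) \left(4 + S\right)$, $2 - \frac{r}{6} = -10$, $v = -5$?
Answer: $1221$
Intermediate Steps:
$r = 72$ ($r = 12 - -60 = 12 + 60 = 72$)
$g{\left(n,m \right)} = -5$
$a{\left(o,S \right)} = 0$ ($a{\left(o,S \right)} = 0 \left(4 + S\right) = 0$)
$g{\left(r,-2 \right)} \left(-221\right) + \left(116 + a{\left(12,1 \right)}\right) = \left(-5\right) \left(-221\right) + \left(116 + 0\right) = 1105 + 116 = 1221$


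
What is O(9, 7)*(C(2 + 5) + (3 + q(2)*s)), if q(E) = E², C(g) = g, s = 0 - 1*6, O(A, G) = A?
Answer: -126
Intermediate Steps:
s = -6 (s = 0 - 6 = -6)
O(9, 7)*(C(2 + 5) + (3 + q(2)*s)) = 9*((2 + 5) + (3 + 2²*(-6))) = 9*(7 + (3 + 4*(-6))) = 9*(7 + (3 - 24)) = 9*(7 - 21) = 9*(-14) = -126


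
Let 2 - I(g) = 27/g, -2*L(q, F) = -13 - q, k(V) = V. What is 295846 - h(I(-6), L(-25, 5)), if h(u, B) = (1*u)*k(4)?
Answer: 295820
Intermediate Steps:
L(q, F) = 13/2 + q/2 (L(q, F) = -(-13 - q)/2 = 13/2 + q/2)
I(g) = 2 - 27/g
h(u, B) = 4*u (h(u, B) = (1*u)*4 = u*4 = 4*u)
295846 - h(I(-6), L(-25, 5)) = 295846 - 4*(2 - 27/(-6)) = 295846 - 4*(2 - 27*(-⅙)) = 295846 - 4*(2 + 9/2) = 295846 - 4*13/2 = 295846 - 1*26 = 295846 - 26 = 295820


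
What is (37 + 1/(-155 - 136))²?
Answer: 115906756/84681 ≈ 1368.7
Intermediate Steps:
(37 + 1/(-155 - 136))² = (37 + 1/(-291))² = (37 - 1/291)² = (10766/291)² = 115906756/84681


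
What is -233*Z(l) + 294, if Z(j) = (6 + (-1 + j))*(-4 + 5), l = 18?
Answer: -5065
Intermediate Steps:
Z(j) = 5 + j (Z(j) = (5 + j)*1 = 5 + j)
-233*Z(l) + 294 = -233*(5 + 18) + 294 = -233*23 + 294 = -5359 + 294 = -5065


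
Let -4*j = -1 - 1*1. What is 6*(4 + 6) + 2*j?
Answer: 61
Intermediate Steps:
j = ½ (j = -(-1 - 1*1)/4 = -(-1 - 1)/4 = -¼*(-2) = ½ ≈ 0.50000)
6*(4 + 6) + 2*j = 6*(4 + 6) + 2*(½) = 6*10 + 1 = 60 + 1 = 61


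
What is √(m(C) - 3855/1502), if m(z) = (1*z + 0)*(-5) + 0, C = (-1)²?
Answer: I*√17070230/1502 ≈ 2.7507*I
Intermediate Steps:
C = 1
m(z) = -5*z (m(z) = (z + 0)*(-5) + 0 = z*(-5) + 0 = -5*z + 0 = -5*z)
√(m(C) - 3855/1502) = √(-5*1 - 3855/1502) = √(-5 - 3855*1/1502) = √(-5 - 3855/1502) = √(-11365/1502) = I*√17070230/1502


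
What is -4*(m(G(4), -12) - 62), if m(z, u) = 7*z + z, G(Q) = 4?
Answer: 120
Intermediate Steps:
m(z, u) = 8*z
-4*(m(G(4), -12) - 62) = -4*(8*4 - 62) = -4*(32 - 62) = -4*(-30) = 120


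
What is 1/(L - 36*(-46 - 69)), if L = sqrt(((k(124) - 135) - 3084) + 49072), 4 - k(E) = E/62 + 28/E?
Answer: 64170/264953051 - sqrt(44066438)/529906102 ≈ 0.00022967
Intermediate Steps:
k(E) = 4 - 28/E - E/62 (k(E) = 4 - (E/62 + 28/E) = 4 - (28/E + E/62) = 4 + (-28/E - E/62) = 4 - 28/E - E/62)
L = sqrt(44066438)/31 (L = sqrt((((4 - 28/124 - 1/62*124) - 135) - 3084) + 49072) = sqrt((((4 - 28*1/124 - 2) - 135) - 3084) + 49072) = sqrt((((4 - 7/31 - 2) - 135) - 3084) + 49072) = sqrt(((55/31 - 135) - 3084) + 49072) = sqrt((-4130/31 - 3084) + 49072) = sqrt(-99734/31 + 49072) = sqrt(1421498/31) = sqrt(44066438)/31 ≈ 214.14)
1/(L - 36*(-46 - 69)) = 1/(sqrt(44066438)/31 - 36*(-46 - 69)) = 1/(sqrt(44066438)/31 - 36*(-115)) = 1/(sqrt(44066438)/31 + 4140) = 1/(4140 + sqrt(44066438)/31)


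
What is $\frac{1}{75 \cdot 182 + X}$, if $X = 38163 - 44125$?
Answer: $\frac{1}{7688} \approx 0.00013007$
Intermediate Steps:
$X = -5962$ ($X = 38163 - 44125 = -5962$)
$\frac{1}{75 \cdot 182 + X} = \frac{1}{75 \cdot 182 - 5962} = \frac{1}{13650 - 5962} = \frac{1}{7688}$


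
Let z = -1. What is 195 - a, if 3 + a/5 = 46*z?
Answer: 440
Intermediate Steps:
a = -245 (a = -15 + 5*(46*(-1)) = -15 + 5*(-46) = -15 - 230 = -245)
195 - a = 195 - 1*(-245) = 195 + 245 = 440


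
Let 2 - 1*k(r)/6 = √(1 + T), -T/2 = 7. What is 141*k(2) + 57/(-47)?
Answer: 79467/47 - 846*I*√13 ≈ 1690.8 - 3050.3*I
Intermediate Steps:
T = -14 (T = -2*7 = -14)
k(r) = 12 - 6*I*√13 (k(r) = 12 - 6*√(1 - 14) = 12 - 6*I*√13)
141*k(2) + 57/(-47) = 141*(12 - 6*I*√13) + 57/(-47) = (1692 - 846*I*√13) + 57*(-1/47) = (1692 - 846*I*√13) - 57/47 = 79467/47 - 846*I*√13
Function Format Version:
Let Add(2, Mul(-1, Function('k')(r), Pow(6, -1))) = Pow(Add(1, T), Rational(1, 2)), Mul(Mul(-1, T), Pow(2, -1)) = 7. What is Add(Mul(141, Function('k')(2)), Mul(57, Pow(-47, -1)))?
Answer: Add(Rational(79467, 47), Mul(-846, I, Pow(13, Rational(1, 2)))) ≈ Add(1690.8, Mul(-3050.3, I))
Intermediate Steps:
T = -14 (T = Mul(-2, 7) = -14)
Function('k')(r) = Add(12, Mul(-6, I, Pow(13, Rational(1, 2)))) (Function('k')(r) = Add(12, Mul(-6, Pow(Add(1, -14), Rational(1, 2)))) = Add(12, Mul(-6, Pow(-13, Rational(1, 2)))) = Add(12, Mul(-6, Mul(I, Pow(13, Rational(1, 2))))) = Add(12, Mul(-6, I, Pow(13, Rational(1, 2)))))
Add(Mul(141, Function('k')(2)), Mul(57, Pow(-47, -1))) = Add(Mul(141, Add(12, Mul(-6, I, Pow(13, Rational(1, 2))))), Mul(57, Pow(-47, -1))) = Add(Add(1692, Mul(-846, I, Pow(13, Rational(1, 2)))), Mul(57, Rational(-1, 47))) = Add(Add(1692, Mul(-846, I, Pow(13, Rational(1, 2)))), Rational(-57, 47)) = Add(Rational(79467, 47), Mul(-846, I, Pow(13, Rational(1, 2))))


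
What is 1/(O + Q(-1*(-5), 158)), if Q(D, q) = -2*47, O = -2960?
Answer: -1/3054 ≈ -0.00032744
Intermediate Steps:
Q(D, q) = -94
1/(O + Q(-1*(-5), 158)) = 1/(-2960 - 94) = 1/(-3054) = -1/3054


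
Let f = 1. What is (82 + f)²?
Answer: 6889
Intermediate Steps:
(82 + f)² = (82 + 1)² = 83² = 6889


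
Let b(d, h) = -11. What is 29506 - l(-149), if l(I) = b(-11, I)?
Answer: 29517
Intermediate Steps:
l(I) = -11
29506 - l(-149) = 29506 - 1*(-11) = 29506 + 11 = 29517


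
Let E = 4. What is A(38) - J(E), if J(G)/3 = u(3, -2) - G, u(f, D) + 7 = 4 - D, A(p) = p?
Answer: 53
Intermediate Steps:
u(f, D) = -3 - D (u(f, D) = -7 + (4 - D) = -3 - D)
J(G) = -3 - 3*G (J(G) = 3*((-3 - 1*(-2)) - G) = 3*((-3 + 2) - G) = 3*(-1 - G) = -3 - 3*G)
A(38) - J(E) = 38 - (-3 - 3*4) = 38 - (-3 - 12) = 38 - 1*(-15) = 38 + 15 = 53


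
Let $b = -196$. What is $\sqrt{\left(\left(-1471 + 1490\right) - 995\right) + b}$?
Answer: $2 i \sqrt{293} \approx 34.234 i$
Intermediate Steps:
$\sqrt{\left(\left(-1471 + 1490\right) - 995\right) + b} = \sqrt{\left(\left(-1471 + 1490\right) - 995\right) - 196} = \sqrt{\left(19 - 995\right) - 196} = \sqrt{-976 - 196} = \sqrt{-1172} = 2 i \sqrt{293}$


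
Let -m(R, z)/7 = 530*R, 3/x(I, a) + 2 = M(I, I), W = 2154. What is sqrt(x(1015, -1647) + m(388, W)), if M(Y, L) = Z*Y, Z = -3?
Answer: I*sqrt(13364433180461)/3047 ≈ 1199.8*I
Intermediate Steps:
M(Y, L) = -3*Y
x(I, a) = 3/(-2 - 3*I)
m(R, z) = -3710*R
sqrt(x(1015, -1647) + m(388, W)) = sqrt(3/(-2 - 3*1015) - 3710*388) = sqrt(3/(-2 - 3045) - 1439480) = sqrt(3/(-3047) - 1439480) = sqrt(3*(-1/3047) - 1439480) = sqrt(-3/3047 - 1439480) = sqrt(-4386095563/3047) = I*sqrt(13364433180461)/3047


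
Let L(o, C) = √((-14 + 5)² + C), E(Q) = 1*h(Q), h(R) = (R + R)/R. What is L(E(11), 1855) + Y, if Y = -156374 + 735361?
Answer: 579031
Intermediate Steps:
h(R) = 2 (h(R) = (2*R)/R = 2)
E(Q) = 2 (E(Q) = 1*2 = 2)
L(o, C) = √(81 + C) (L(o, C) = √((-9)² + C) = √(81 + C))
Y = 578987
L(E(11), 1855) + Y = √(81 + 1855) + 578987 = √1936 + 578987 = 44 + 578987 = 579031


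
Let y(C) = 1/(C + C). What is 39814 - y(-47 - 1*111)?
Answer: 12581225/316 ≈ 39814.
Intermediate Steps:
y(C) = 1/(2*C)
39814 - y(-47 - 1*111) = 39814 - 1/(2*(-47 - 1*111)) = 39814 - 1/(2*(-47 - 111)) = 39814 - 1/(2*(-158)) = 39814 - (-1)/(2*158) = 39814 - 1*(-1/316) = 39814 + 1/316 = 12581225/316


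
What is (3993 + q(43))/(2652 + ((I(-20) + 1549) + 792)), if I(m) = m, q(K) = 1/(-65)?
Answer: 259544/323245 ≈ 0.80293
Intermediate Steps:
q(K) = -1/65
(3993 + q(43))/(2652 + ((I(-20) + 1549) + 792)) = (3993 - 1/65)/(2652 + ((-20 + 1549) + 792)) = 259544/(65*(2652 + (1529 + 792))) = 259544/(65*(2652 + 2321)) = (259544/65)/4973 = (259544/65)*(1/4973) = 259544/323245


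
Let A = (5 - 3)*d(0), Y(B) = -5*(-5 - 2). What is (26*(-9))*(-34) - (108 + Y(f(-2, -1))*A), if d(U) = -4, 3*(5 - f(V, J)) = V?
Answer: 8128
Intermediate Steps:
f(V, J) = 5 - V/3
Y(B) = 35 (Y(B) = -5*(-7) = 35)
A = -8 (A = (5 - 3)*(-4) = 2*(-4) = -8)
(26*(-9))*(-34) - (108 + Y(f(-2, -1))*A) = (26*(-9))*(-34) - (108 + 35*(-8)) = -234*(-34) - (108 - 280) = 7956 - 1*(-172) = 7956 + 172 = 8128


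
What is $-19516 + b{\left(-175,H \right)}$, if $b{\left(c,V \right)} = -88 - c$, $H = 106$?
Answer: $-19429$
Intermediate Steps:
$-19516 + b{\left(-175,H \right)} = -19516 - -87 = -19516 + \left(-88 + 175\right) = -19516 + 87 = -19429$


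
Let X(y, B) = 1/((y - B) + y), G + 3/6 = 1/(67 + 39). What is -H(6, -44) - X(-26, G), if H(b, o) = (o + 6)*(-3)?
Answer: -311167/2730 ≈ -113.98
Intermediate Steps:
H(b, o) = -18 - 3*o (H(b, o) = (6 + o)*(-3) = -18 - 3*o)
G = -26/53 (G = -1/2 + 1/(67 + 39) = -1/2 + 1/106 = -26/53 ≈ -0.49057)
X(y, B) = 1/(-B + 2*y)
-H(6, -44) - X(-26, G) = -(-18 - 3*(-44)) - 1/(-1*(-26/53) + 2*(-26)) = -(-18 + 132) - 1/(26/53 - 52) = -1*114 - 1/(-2730/53) = -114 - 1*(-53/2730) = -114 + 53/2730 = -311167/2730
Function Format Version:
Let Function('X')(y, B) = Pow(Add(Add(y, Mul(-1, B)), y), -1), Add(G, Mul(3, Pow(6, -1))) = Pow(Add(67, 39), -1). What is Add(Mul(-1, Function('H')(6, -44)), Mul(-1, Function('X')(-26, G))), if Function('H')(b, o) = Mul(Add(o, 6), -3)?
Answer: Rational(-311167, 2730) ≈ -113.98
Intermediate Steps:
Function('H')(b, o) = Add(-18, Mul(-3, o)) (Function('H')(b, o) = Mul(Add(6, o), -3) = Add(-18, Mul(-3, o)))
G = Rational(-26, 53) (G = Add(Rational(-1, 2), Pow(Add(67, 39), -1)) = Add(Rational(-1, 2), Pow(106, -1)) = Add(Rational(-1, 2), Rational(1, 106)) = Rational(-26, 53) ≈ -0.49057)
Function('X')(y, B) = Pow(Add(Mul(-1, B), Mul(2, y)), -1)
Add(Mul(-1, Function('H')(6, -44)), Mul(-1, Function('X')(-26, G))) = Add(Mul(-1, Add(-18, Mul(-3, -44))), Mul(-1, Pow(Add(Mul(-1, Rational(-26, 53)), Mul(2, -26)), -1))) = Add(Mul(-1, Add(-18, 132)), Mul(-1, Pow(Add(Rational(26, 53), -52), -1))) = Add(Mul(-1, 114), Mul(-1, Pow(Rational(-2730, 53), -1))) = Add(-114, Mul(-1, Rational(-53, 2730))) = Add(-114, Rational(53, 2730)) = Rational(-311167, 2730)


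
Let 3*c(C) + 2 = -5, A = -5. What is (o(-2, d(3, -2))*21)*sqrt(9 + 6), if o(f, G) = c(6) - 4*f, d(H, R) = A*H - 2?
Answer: 119*sqrt(15) ≈ 460.88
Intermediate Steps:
c(C) = -7/3 (c(C) = -2/3 + (1/3)*(-5) = -2/3 - 5/3 = -7/3)
d(H, R) = -2 - 5*H (d(H, R) = -5*H - 2 = -2 - 5*H)
o(f, G) = -7/3 - 4*f
(o(-2, d(3, -2))*21)*sqrt(9 + 6) = ((-7/3 - 4*(-2))*21)*sqrt(9 + 6) = ((-7/3 + 8)*21)*sqrt(15) = ((17/3)*21)*sqrt(15) = 119*sqrt(15)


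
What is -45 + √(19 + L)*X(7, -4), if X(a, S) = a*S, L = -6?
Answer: -45 - 28*√13 ≈ -145.96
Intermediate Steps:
X(a, S) = S*a
-45 + √(19 + L)*X(7, -4) = -45 + √(19 - 6)*(-4*7) = -45 + √13*(-28) = -45 - 28*√13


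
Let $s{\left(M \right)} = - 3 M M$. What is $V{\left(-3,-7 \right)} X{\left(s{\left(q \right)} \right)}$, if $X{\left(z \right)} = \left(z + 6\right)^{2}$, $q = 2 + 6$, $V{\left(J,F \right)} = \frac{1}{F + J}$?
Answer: $- \frac{17298}{5} \approx -3459.6$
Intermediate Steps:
$q = 8$
$s{\left(M \right)} = - 3 M^{2}$
$X{\left(z \right)} = \left(6 + z\right)^{2}$
$V{\left(-3,-7 \right)} X{\left(s{\left(q \right)} \right)} = \frac{\left(6 - 3 \cdot 8^{2}\right)^{2}}{-7 - 3} = \frac{\left(6 - 192\right)^{2}}{-10} = - \frac{\left(6 - 192\right)^{2}}{10} = - \frac{\left(-186\right)^{2}}{10} = \left(- \frac{1}{10}\right) 34596 = - \frac{17298}{5}$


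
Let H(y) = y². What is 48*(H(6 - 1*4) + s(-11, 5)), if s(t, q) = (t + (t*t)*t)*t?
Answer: 708768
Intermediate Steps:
s(t, q) = t*(t + t³) (s(t, q) = (t + t²*t)*t = (t + t³)*t = t*(t + t³))
48*(H(6 - 1*4) + s(-11, 5)) = 48*((6 - 1*4)² + ((-11)² + (-11)⁴)) = 48*((6 - 4)² + (121 + 14641)) = 48*(2² + 14762) = 48*(4 + 14762) = 48*14766 = 708768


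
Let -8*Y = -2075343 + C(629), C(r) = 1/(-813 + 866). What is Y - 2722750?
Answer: -522226411/212 ≈ -2.4633e+6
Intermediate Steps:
C(r) = 1/53
Y = 54996589/212 (Y = -(-2075343 + 1/53)/8 = -1/8*(-109993178/53) = 54996589/212 ≈ 2.5942e+5)
Y - 2722750 = 54996589/212 - 2722750 = -522226411/212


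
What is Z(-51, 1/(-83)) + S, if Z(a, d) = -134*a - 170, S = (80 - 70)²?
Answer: 6764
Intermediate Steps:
S = 100 (S = 10² = 100)
Z(a, d) = -170 - 134*a
Z(-51, 1/(-83)) + S = (-170 - 134*(-51)) + 100 = (-170 + 6834) + 100 = 6664 + 100 = 6764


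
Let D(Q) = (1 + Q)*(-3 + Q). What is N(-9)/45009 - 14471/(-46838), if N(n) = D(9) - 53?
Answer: 651653105/2108131542 ≈ 0.30911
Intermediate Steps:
N(n) = 7 (N(n) = (-3 + 9**2 - 2*9) - 53 = (-3 + 81 - 18) - 53 = 60 - 53 = 7)
N(-9)/45009 - 14471/(-46838) = 7/45009 - 14471/(-46838) = 7*(1/45009) - 14471*(-1/46838) = 7/45009 + 14471/46838 = 651653105/2108131542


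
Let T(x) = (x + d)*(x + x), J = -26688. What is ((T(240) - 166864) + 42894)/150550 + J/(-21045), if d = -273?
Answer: 7170513/21122165 ≈ 0.33948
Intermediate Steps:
T(x) = 2*x*(-273 + x) (T(x) = (x - 273)*(x + x) = (-273 + x)*(2*x) = 2*x*(-273 + x))
((T(240) - 166864) + 42894)/150550 + J/(-21045) = ((2*240*(-273 + 240) - 166864) + 42894)/150550 - 26688/(-21045) = ((2*240*(-33) - 166864) + 42894)*(1/150550) - 26688*(-1/21045) = ((-15840 - 166864) + 42894)*(1/150550) + 8896/7015 = (-182704 + 42894)*(1/150550) + 8896/7015 = -139810*1/150550 + 8896/7015 = -13981/15055 + 8896/7015 = 7170513/21122165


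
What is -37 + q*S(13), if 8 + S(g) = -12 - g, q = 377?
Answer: -12478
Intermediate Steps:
S(g) = -20 - g (S(g) = -8 + (-12 - g) = -20 - g)
-37 + q*S(13) = -37 + 377*(-20 - 1*13) = -37 + 377*(-20 - 13) = -37 + 377*(-33) = -37 - 12441 = -12478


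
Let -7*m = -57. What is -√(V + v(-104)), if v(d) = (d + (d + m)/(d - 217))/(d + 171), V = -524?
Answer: -I*√11911541210457/150549 ≈ -22.925*I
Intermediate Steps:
m = 57/7 (m = -⅐*(-57) = 57/7 ≈ 8.1429)
v(d) = (d + (57/7 + d)/(-217 + d))/(171 + d) (v(d) = (d + (d + 57/7)/(d - 217))/(d + 171) = (d + (57/7 + d)/(-217 + d))/(171 + d))
-√(V + v(-104)) = -√(-524 + (-57/7 - 1*(-104)² + 216*(-104))/(37107 - 1*(-104)² + 46*(-104))) = -√(-524 + (-57/7 - 1*10816 - 22464)/(37107 - 1*10816 - 4784)) = -√(-524 + (-57/7 - 10816 - 22464)/(37107 - 10816 - 4784)) = -√(-524 - 233017/7/21507) = -√(-524 + (1/21507)*(-233017/7)) = -√(-524 - 233017/150549) = -√(-79120693/150549) = -I*√11911541210457/150549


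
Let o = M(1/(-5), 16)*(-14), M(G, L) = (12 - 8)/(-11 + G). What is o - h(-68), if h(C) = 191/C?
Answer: 531/68 ≈ 7.8088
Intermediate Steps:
M(G, L) = 4/(-11 + G)
o = 5 (o = (4/(-11 + 1/(-5)))*(-14) = (4/(-11 - ⅕))*(-14) = (4/(-56/5))*(-14) = (4*(-5/56))*(-14) = -5/14*(-14) = 5)
o - h(-68) = 5 - 191/(-68) = 5 - 191*(-1)/68 = 5 - 1*(-191/68) = 5 + 191/68 = 531/68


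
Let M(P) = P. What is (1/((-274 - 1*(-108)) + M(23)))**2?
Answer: 1/20449 ≈ 4.8902e-5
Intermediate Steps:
(1/((-274 - 1*(-108)) + M(23)))**2 = (1/((-274 - 1*(-108)) + 23))**2 = (1/((-274 + 108) + 23))**2 = (1/(-166 + 23))**2 = (1/(-143))**2 = (-1/143)**2 = 1/20449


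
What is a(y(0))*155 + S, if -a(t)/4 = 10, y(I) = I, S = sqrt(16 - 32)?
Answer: -6200 + 4*I ≈ -6200.0 + 4.0*I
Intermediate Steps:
S = 4*I (S = sqrt(-16) = 4*I ≈ 4.0*I)
a(t) = -40 (a(t) = -4*10 = -40)
a(y(0))*155 + S = -40*155 + 4*I = -6200 + 4*I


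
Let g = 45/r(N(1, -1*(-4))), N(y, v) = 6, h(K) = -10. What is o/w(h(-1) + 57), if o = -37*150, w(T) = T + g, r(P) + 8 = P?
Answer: -11100/49 ≈ -226.53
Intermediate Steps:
r(P) = -8 + P
g = -45/2 (g = 45/(-8 + 6) = 45/(-2) = 45*(-½) = -45/2 ≈ -22.500)
w(T) = -45/2 + T (w(T) = T - 45/2 = -45/2 + T)
o = -5550
o/w(h(-1) + 57) = -5550/(-45/2 + (-10 + 57)) = -5550/(-45/2 + 47) = -5550/49/2 = -5550*2/49 = -11100/49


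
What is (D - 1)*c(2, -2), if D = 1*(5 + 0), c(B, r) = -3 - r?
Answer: -4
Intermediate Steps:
D = 5 (D = 1*5 = 5)
(D - 1)*c(2, -2) = (5 - 1)*(-3 - 1*(-2)) = 4*(-3 + 2) = 4*(-1) = -4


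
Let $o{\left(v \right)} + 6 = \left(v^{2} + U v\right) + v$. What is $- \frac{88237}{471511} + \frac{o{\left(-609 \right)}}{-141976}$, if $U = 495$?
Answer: $- \frac{44972679733}{66943245736} \approx -0.6718$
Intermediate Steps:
$o{\left(v \right)} = -6 + v^{2} + 496 v$ ($o{\left(v \right)} = -6 + \left(\left(v^{2} + 495 v\right) + v\right) = -6 + \left(v^{2} + 496 v\right) = -6 + v^{2} + 496 v$)
$- \frac{88237}{471511} + \frac{o{\left(-609 \right)}}{-141976} = - \frac{88237}{471511} + \frac{-6 + \left(-609\right)^{2} + 496 \left(-609\right)}{-141976} = \left(-88237\right) \frac{1}{471511} + \left(-6 + 370881 - 302064\right) \left(- \frac{1}{141976}\right) = - \frac{88237}{471511} + 68811 \left(- \frac{1}{141976}\right) = - \frac{88237}{471511} - \frac{68811}{141976} = - \frac{44972679733}{66943245736}$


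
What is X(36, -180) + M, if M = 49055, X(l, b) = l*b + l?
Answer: 42611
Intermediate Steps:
X(l, b) = l + b*l (X(l, b) = b*l + l = l + b*l)
X(36, -180) + M = 36*(1 - 180) + 49055 = 36*(-179) + 49055 = -6444 + 49055 = 42611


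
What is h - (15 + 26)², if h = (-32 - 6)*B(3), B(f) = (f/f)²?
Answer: -1719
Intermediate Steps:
B(f) = 1 (B(f) = 1² = 1)
h = -38 (h = (-32 - 6)*1 = -38*1 = -38)
h - (15 + 26)² = -38 - (15 + 26)² = -38 - 1*41² = -38 - 1*1681 = -38 - 1681 = -1719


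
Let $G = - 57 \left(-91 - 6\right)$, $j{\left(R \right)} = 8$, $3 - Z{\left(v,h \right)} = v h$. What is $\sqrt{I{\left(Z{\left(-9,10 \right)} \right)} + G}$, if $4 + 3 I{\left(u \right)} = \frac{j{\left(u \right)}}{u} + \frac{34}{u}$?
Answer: $\frac{271 \sqrt{651}}{93} \approx 74.349$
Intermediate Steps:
$Z{\left(v,h \right)} = 3 - h v$ ($Z{\left(v,h \right)} = 3 - v h = 3 - h v$)
$I{\left(u \right)} = - \frac{4}{3} + \frac{14}{u}$ ($I{\left(u \right)} = - \frac{4}{3} + \frac{\frac{8}{u} + \frac{34}{u}}{3} = - \frac{4}{3} + \frac{42 \frac{1}{u}}{3} = - \frac{4}{3} + \frac{14}{u}$)
$G = 5529$ ($G = \left(-57\right) \left(-97\right) = 5529$)
$\sqrt{I{\left(Z{\left(-9,10 \right)} \right)} + G} = \sqrt{\left(- \frac{4}{3} + \frac{14}{3 - 10 \left(-9\right)}\right) + 5529} = \sqrt{\left(- \frac{4}{3} + \frac{14}{3 + 90}\right) + 5529} = \sqrt{\left(- \frac{4}{3} + \frac{14}{93}\right) + 5529} = \sqrt{- \frac{110}{93} + 5529} = \sqrt{\frac{514087}{93}} = \frac{271 \sqrt{651}}{93}$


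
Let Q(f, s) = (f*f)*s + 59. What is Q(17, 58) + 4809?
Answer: 21630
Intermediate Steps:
Q(f, s) = 59 + s*f² (Q(f, s) = f²*s + 59 = s*f² + 59 = 59 + s*f²)
Q(17, 58) + 4809 = (59 + 58*17²) + 4809 = (59 + 58*289) + 4809 = (59 + 16762) + 4809 = 16821 + 4809 = 21630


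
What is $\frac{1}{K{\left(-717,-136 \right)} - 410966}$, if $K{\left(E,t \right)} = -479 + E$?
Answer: $- \frac{1}{412162} \approx -2.4262 \cdot 10^{-6}$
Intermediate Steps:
$\frac{1}{K{\left(-717,-136 \right)} - 410966} = \frac{1}{\left(-479 - 717\right) - 410966} = \frac{1}{-1196 - 410966} = \frac{1}{-412162} = - \frac{1}{412162}$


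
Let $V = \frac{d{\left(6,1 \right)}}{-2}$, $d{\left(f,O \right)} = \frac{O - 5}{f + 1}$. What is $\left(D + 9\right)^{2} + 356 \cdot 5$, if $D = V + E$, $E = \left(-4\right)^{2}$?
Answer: $\frac{118549}{49} \approx 2419.4$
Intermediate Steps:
$E = 16$
$d{\left(f,O \right)} = \frac{-5 + O}{1 + f}$
$V = \frac{2}{7}$ ($V = \frac{\frac{1}{1 + 6} \left(-5 + 1\right)}{-2} = \frac{1}{7} \left(-4\right) \left(- \frac{1}{2}\right) = \left(- \frac{4}{7}\right) \left(- \frac{1}{2}\right) = \frac{2}{7} \approx 0.28571$)
$D = \frac{114}{7}$ ($D = \frac{2}{7} + 16 = \frac{114}{7} \approx 16.286$)
$\left(D + 9\right)^{2} + 356 \cdot 5 = \left(\frac{114}{7} + 9\right)^{2} + 356 \cdot 5 = \left(\frac{177}{7}\right)^{2} + 1780 = \frac{31329}{49} + 1780 = \frac{118549}{49}$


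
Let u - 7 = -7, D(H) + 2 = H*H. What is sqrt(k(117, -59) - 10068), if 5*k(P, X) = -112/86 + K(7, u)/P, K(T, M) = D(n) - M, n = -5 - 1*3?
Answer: I*sqrt(707874070670)/8385 ≈ 100.34*I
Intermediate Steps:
n = -8 (n = -5 - 3 = -8)
D(H) = -2 + H**2 (D(H) = -2 + H*H = -2 + H**2)
u = 0 (u = 7 - 7 = 0)
K(T, M) = 62 - M (K(T, M) = (-2 + (-8)**2) - M = (-2 + 64) - M = 62 - M)
k(P, X) = -56/215 + 62/(5*P) (k(P, X) = (-112/86 + (62 - 1*0)/P)/5 = (-112*1/86 + (62 + 0)/P)/5 = (-56/43 + 62/P)/5 = -56/215 + 62/(5*P))
sqrt(k(117, -59) - 10068) = sqrt((2/215)*(1333 - 28*117)/117 - 10068) = sqrt((2/215)*(1/117)*(1333 - 3276) - 10068) = sqrt((2/215)*(1/117)*(-1943) - 10068) = sqrt(-3886/25155 - 10068) = sqrt(-253264426/25155) = I*sqrt(707874070670)/8385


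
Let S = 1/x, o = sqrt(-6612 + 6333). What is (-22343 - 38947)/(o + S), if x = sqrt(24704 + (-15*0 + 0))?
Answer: -189263520/(sqrt(386) + 9264*I*sqrt(31)) ≈ -1.3977 + 3669.3*I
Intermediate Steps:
o = 3*I*sqrt(31) (o = sqrt(-279) = 3*I*sqrt(31) ≈ 16.703*I)
x = 8*sqrt(386) (x = sqrt(24704 + (0 + 0)) = sqrt(24704 + 0) = sqrt(24704) = 8*sqrt(386) ≈ 157.18)
S = sqrt(386)/3088 (S = 1/(8*sqrt(386)) = sqrt(386)/3088 ≈ 0.0063623)
(-22343 - 38947)/(o + S) = (-22343 - 38947)/(3*I*sqrt(31) + sqrt(386)/3088) = -61290/(sqrt(386)/3088 + 3*I*sqrt(31))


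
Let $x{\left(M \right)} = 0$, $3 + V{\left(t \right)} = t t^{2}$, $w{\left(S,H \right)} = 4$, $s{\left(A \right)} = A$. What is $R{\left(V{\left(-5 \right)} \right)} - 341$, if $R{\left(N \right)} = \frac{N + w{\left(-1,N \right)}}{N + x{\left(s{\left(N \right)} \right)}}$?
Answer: $- \frac{10881}{32} \approx -340.03$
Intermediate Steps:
$V{\left(t \right)} = -3 + t^{3}$ ($V{\left(t \right)} = -3 + t t^{2} = -3 + t^{3}$)
$R{\left(N \right)} = \frac{4 + N}{N}$ ($R{\left(N \right)} = \frac{N + 4}{N + 0} = \frac{4 + N}{N}$)
$R{\left(V{\left(-5 \right)} \right)} - 341 = \frac{4 + \left(-3 + \left(-5\right)^{3}\right)}{-3 + \left(-5\right)^{3}} - 341 = \frac{4 - 128}{-3 - 125} - 341 = \frac{4 - 128}{-128} - 341 = \left(- \frac{1}{128}\right) \left(-124\right) - 341 = \frac{31}{32} - 341 = - \frac{10881}{32}$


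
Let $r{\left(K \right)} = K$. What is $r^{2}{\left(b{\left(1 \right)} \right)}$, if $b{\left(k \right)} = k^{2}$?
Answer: $1$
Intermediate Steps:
$r^{2}{\left(b{\left(1 \right)} \right)} = \left(1^{2}\right)^{2} = 1^{2} = 1$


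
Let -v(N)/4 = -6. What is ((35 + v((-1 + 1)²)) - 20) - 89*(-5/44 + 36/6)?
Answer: -21335/44 ≈ -484.89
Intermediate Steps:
v(N) = 24 (v(N) = -4*(-6) = 24)
((35 + v((-1 + 1)²)) - 20) - 89*(-5/44 + 36/6) = ((35 + 24) - 20) - 89*(-5/44 + 36/6) = (59 - 20) - 89*(-5*1/44 + 36*(⅙)) = 39 - 89*(-5/44 + 6) = 39 - 89*259/44 = 39 - 23051/44 = -21335/44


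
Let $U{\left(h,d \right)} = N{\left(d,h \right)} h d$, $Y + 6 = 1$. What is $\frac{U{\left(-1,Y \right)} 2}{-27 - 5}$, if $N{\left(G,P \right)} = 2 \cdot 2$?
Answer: $- \frac{5}{4} \approx -1.25$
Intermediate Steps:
$Y = -5$ ($Y = -6 + 1 = -5$)
$N{\left(G,P \right)} = 4$
$U{\left(h,d \right)} = 4 d h$ ($U{\left(h,d \right)} = 4 h d = 4 d h$)
$\frac{U{\left(-1,Y \right)} 2}{-27 - 5} = \frac{4 \left(-5\right) \left(-1\right) 2}{-27 - 5} = \frac{20 \cdot 2}{-32} = 40 \left(- \frac{1}{32}\right) = - \frac{5}{4}$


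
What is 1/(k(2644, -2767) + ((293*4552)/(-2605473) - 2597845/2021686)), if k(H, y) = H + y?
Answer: -5267448287478/657361149764375 ≈ -0.0080130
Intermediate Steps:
1/(k(2644, -2767) + ((293*4552)/(-2605473) - 2597845/2021686)) = 1/((2644 - 2767) + ((293*4552)/(-2605473) - 2597845/2021686)) = 1/(-123 + (1333736*(-1/2605473) - 2597845*1/2021686)) = 1/(-123 + (-1333736/2605473 - 2597845/2021686)) = 1/(-123 - 9465010404581/5267448287478) = 1/(-657361149764375/5267448287478) = -5267448287478/657361149764375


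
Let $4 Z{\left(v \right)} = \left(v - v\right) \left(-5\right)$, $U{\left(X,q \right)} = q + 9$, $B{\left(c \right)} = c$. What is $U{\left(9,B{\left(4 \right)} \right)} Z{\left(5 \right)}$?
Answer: $0$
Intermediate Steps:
$U{\left(X,q \right)} = 9 + q$
$Z{\left(v \right)} = 0$ ($Z{\left(v \right)} = \frac{\left(v - v\right) \left(-5\right)}{4} = \frac{0 \left(-5\right)}{4} = \frac{1}{4} \cdot 0 = 0$)
$U{\left(9,B{\left(4 \right)} \right)} Z{\left(5 \right)} = \left(9 + 4\right) 0 = 13 \cdot 0 = 0$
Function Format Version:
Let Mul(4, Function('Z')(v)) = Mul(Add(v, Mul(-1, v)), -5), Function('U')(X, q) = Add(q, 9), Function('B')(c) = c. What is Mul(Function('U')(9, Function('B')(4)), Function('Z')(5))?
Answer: 0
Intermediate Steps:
Function('U')(X, q) = Add(9, q)
Function('Z')(v) = 0 (Function('Z')(v) = Mul(Rational(1, 4), Mul(Add(v, Mul(-1, v)), -5)) = Mul(Rational(1, 4), Mul(0, -5)) = Mul(Rational(1, 4), 0) = 0)
Mul(Function('U')(9, Function('B')(4)), Function('Z')(5)) = Mul(Add(9, 4), 0) = Mul(13, 0) = 0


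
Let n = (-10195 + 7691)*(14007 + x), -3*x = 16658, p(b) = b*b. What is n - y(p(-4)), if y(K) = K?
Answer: -63509000/3 ≈ -2.1170e+7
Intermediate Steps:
p(b) = b**2
x = -16658/3 (x = -1/3*16658 = -16658/3 ≈ -5552.7)
n = -63508952/3 (n = (-10195 + 7691)*(14007 - 16658/3) = -2504*25363/3 = -63508952/3 ≈ -2.1170e+7)
n - y(p(-4)) = -63508952/3 - 1*(-4)**2 = -63508952/3 - 1*16 = -63508952/3 - 16 = -63509000/3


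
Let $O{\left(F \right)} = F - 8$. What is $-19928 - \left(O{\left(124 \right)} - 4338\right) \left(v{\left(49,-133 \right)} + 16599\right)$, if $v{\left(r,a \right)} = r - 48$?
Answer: $70065272$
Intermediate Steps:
$v{\left(r,a \right)} = -48 + r$
$O{\left(F \right)} = -8 + F$
$-19928 - \left(O{\left(124 \right)} - 4338\right) \left(v{\left(49,-133 \right)} + 16599\right) = -19928 - \left(\left(-8 + 124\right) - 4338\right) \left(\left(-48 + 49\right) + 16599\right) = -19928 - \left(116 - 4338\right) \left(1 + 16599\right) = -19928 - \left(-4222\right) 16600 = -19928 - -70085200 = -19928 + 70085200 = 70065272$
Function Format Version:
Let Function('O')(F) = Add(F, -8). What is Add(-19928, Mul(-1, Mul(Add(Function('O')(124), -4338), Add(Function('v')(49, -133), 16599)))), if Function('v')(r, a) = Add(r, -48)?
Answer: 70065272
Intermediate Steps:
Function('v')(r, a) = Add(-48, r)
Function('O')(F) = Add(-8, F)
Add(-19928, Mul(-1, Mul(Add(Function('O')(124), -4338), Add(Function('v')(49, -133), 16599)))) = Add(-19928, Mul(-1, Mul(Add(Add(-8, 124), -4338), Add(Add(-48, 49), 16599)))) = Add(-19928, Mul(-1, Mul(Add(116, -4338), Add(1, 16599)))) = Add(-19928, Mul(-1, Mul(-4222, 16600))) = Add(-19928, Mul(-1, -70085200)) = Add(-19928, 70085200) = 70065272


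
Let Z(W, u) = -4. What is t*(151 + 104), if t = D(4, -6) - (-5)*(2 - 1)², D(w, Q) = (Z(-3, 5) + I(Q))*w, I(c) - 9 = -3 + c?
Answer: -2805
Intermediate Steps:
I(c) = 6 + c (I(c) = 9 + (-3 + c) = 6 + c)
D(w, Q) = w*(2 + Q) (D(w, Q) = (-4 + (6 + Q))*w = (2 + Q)*w = w*(2 + Q))
t = -11 (t = 4*(2 - 6) - (-5)*(2 - 1)² = 4*(-4) - (-5)*1² = -16 - (-5) = -16 - 1*(-5) = -16 + 5 = -11)
t*(151 + 104) = -11*(151 + 104) = -11*255 = -2805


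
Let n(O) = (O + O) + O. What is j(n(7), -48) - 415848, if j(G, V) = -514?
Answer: -416362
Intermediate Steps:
n(O) = 3*O (n(O) = 2*O + O = 3*O)
j(n(7), -48) - 415848 = -514 - 415848 = -416362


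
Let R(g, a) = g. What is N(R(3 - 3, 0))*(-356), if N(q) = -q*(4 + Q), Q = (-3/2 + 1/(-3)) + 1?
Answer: 0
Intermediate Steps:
Q = -⅚ (Q = (-3*½ + 1*(-⅓)) + 1 = (-3/2 - ⅓) + 1 = -11/6 + 1 = -⅚ ≈ -0.83333)
N(q) = -19*q/6 (N(q) = -q*(4 - ⅚) = -q*19/6 = -19*q/6)
N(R(3 - 3, 0))*(-356) = -19*(3 - 3)/6*(-356) = -19/6*0*(-356) = 0*(-356) = 0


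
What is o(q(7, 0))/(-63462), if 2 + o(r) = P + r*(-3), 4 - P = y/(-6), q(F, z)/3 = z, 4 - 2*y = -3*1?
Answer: -31/761544 ≈ -4.0707e-5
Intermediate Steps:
y = 7/2 (y = 2 - (-3)/2 = 2 - ½*(-3) = 2 + 3/2 = 7/2 ≈ 3.5000)
q(F, z) = 3*z
P = 55/12 (P = 4 - 7/(2*(-6)) = 4 - 7*(-1)/(2*6) = 4 - 1*(-7/12) = 4 + 7/12 = 55/12 ≈ 4.5833)
o(r) = 31/12 - 3*r (o(r) = -2 + (55/12 + r*(-3)) = -2 + (55/12 - 3*r) = 31/12 - 3*r)
o(q(7, 0))/(-63462) = (31/12 - 9*0)/(-63462) = (31/12 - 3*0)*(-1/63462) = (31/12 + 0)*(-1/63462) = (31/12)*(-1/63462) = -31/761544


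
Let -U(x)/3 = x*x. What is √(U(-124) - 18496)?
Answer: 4*I*√4039 ≈ 254.21*I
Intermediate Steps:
U(x) = -3*x² (U(x) = -3*x*x = -3*x²)
√(U(-124) - 18496) = √(-3*(-124)² - 18496) = √(-3*15376 - 18496) = √(-46128 - 18496) = √(-64624) = 4*I*√4039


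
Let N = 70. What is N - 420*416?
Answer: -174650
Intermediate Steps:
N - 420*416 = 70 - 420*416 = 70 - 174720 = -174650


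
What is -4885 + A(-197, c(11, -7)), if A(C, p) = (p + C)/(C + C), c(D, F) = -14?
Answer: -1924479/394 ≈ -4884.5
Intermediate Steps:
A(C, p) = (C + p)/(2*C) (A(C, p) = (C + p)/((2*C)) = (C + p)*(1/(2*C)) = (C + p)/(2*C))
-4885 + A(-197, c(11, -7)) = -4885 + (½)*(-197 - 14)/(-197) = -4885 + (½)*(-1/197)*(-211) = -4885 + 211/394 = -1924479/394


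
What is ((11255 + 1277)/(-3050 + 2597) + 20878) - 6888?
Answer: 6324938/453 ≈ 13962.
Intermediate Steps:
((11255 + 1277)/(-3050 + 2597) + 20878) - 6888 = (12532/(-453) + 20878) - 6888 = (12532*(-1/453) + 20878) - 6888 = (-12532/453 + 20878) - 6888 = 9445202/453 - 6888 = 6324938/453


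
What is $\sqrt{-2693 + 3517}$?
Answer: $2 \sqrt{206} \approx 28.705$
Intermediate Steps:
$\sqrt{-2693 + 3517} = \sqrt{824} = 2 \sqrt{206}$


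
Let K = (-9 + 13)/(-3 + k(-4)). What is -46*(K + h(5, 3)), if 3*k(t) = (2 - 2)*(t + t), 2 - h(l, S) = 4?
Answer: 460/3 ≈ 153.33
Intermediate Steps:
h(l, S) = -2 (h(l, S) = 2 - 1*4 = 2 - 4 = -2)
k(t) = 0 (k(t) = ((2 - 2)*(t + t))/3 = (0*(2*t))/3 = (⅓)*0 = 0)
K = -4/3 (K = (-9 + 13)/(-3 + 0) = 4/(-3) = 4*(-⅓) = -4/3 ≈ -1.3333)
-46*(K + h(5, 3)) = -46*(-4/3 - 2) = -46*(-10/3) = 460/3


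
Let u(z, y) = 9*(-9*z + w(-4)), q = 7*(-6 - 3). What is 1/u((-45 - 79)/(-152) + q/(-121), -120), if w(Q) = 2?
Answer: -4598/414981 ≈ -0.011080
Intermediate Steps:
q = -63 (q = 7*(-9) = -63)
u(z, y) = 18 - 81*z (u(z, y) = 9*(-9*z + 2) = 9*(2 - 9*z) = 18 - 81*z)
1/u((-45 - 79)/(-152) + q/(-121), -120) = 1/(18 - 81*((-45 - 79)/(-152) - 63/(-121))) = 1/(18 - 81*(-124*(-1/152) - 63*(-1/121))) = 1/(18 - 81*(31/38 + 63/121)) = 1/(18 - 81*6145/4598) = 1/(18 - 497745/4598) = 1/(-414981/4598) = -4598/414981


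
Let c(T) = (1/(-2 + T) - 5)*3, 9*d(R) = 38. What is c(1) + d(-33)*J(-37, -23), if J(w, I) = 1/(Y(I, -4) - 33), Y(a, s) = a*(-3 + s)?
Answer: -10349/576 ≈ -17.967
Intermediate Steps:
d(R) = 38/9 (d(R) = (⅑)*38 = 38/9)
J(w, I) = 1/(-33 - 7*I) (J(w, I) = 1/(I*(-3 - 4) - 33) = 1/(I*(-7) - 33) = 1/(-7*I - 33) = 1/(-33 - 7*I))
c(T) = -15 + 3/(-2 + T) (c(T) = (-5 + 1/(-2 + T))*3 = -15 + 3/(-2 + T))
c(1) + d(-33)*J(-37, -23) = 3*(11 - 5*1)/(-2 + 1) + 38*(-1/(33 + 7*(-23)))/9 = 3*(11 - 5)/(-1) + 38*(-1/(33 - 161))/9 = 3*(-1)*6 + 38*(-1/(-128))/9 = -18 + 38*(-1*(-1/128))/9 = -18 + (38/9)*(1/128) = -18 + 19/576 = -10349/576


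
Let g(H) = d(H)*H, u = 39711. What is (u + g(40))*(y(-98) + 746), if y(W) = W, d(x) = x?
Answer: 26769528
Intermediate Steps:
g(H) = H² (g(H) = H*H = H²)
(u + g(40))*(y(-98) + 746) = (39711 + 40²)*(-98 + 746) = (39711 + 1600)*648 = 41311*648 = 26769528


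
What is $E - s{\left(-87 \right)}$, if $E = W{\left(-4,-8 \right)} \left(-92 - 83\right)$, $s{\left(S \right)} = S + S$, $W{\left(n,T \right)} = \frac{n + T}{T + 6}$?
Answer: $-876$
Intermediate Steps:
$W{\left(n,T \right)} = \frac{T + n}{6 + T}$
$s{\left(S \right)} = 2 S$
$E = -1050$ ($E = \frac{-8 - 4}{6 - 8} \left(-92 - 83\right) = \frac{1}{-2} \left(-12\right) \left(-175\right) = \left(- \frac{1}{2}\right) \left(-12\right) \left(-175\right) = 6 \left(-175\right) = -1050$)
$E - s{\left(-87 \right)} = -1050 - 2 \left(-87\right) = -1050 - -174 = -1050 + 174 = -876$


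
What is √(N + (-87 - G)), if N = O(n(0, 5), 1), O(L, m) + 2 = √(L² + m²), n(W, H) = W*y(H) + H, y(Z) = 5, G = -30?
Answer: √(-59 + √26) ≈ 7.3417*I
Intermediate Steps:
n(W, H) = H + 5*W (n(W, H) = W*5 + H = 5*W + H = H + 5*W)
O(L, m) = -2 + √(L² + m²)
N = -2 + √26 (N = -2 + √((5 + 5*0)² + 1²) = -2 + √((5 + 0)² + 1) = -2 + √(5² + 1) = -2 + √(25 + 1) = -2 + √26 ≈ 3.0990)
√(N + (-87 - G)) = √((-2 + √26) + (-87 - 1*(-30))) = √((-2 + √26) + (-87 + 30)) = √((-2 + √26) - 57) = √(-59 + √26)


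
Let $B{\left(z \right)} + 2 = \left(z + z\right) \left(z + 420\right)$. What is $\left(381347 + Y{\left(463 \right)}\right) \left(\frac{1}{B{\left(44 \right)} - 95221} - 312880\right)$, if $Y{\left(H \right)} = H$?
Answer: $- \frac{6497587630286610}{54391} \approx -1.1946 \cdot 10^{11}$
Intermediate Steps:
$B{\left(z \right)} = -2 + 2 z \left(420 + z\right)$ ($B{\left(z \right)} = -2 + \left(z + z\right) \left(z + 420\right) = -2 + 2 z \left(420 + z\right)$)
$\left(381347 + Y{\left(463 \right)}\right) \left(\frac{1}{B{\left(44 \right)} - 95221} - 312880\right) = \left(381347 + 463\right) \left(\frac{1}{\left(-2 + 2 \cdot 44^{2} + 840 \cdot 44\right) - 95221} - 312880\right) = 381810 \left(\frac{1}{\left(-2 + 2 \cdot 1936 + 36960\right) - 95221} - 312880\right) = 381810 \left(\frac{1}{\left(-2 + 3872 + 36960\right) - 95221} - 312880\right) = 381810 \left(\frac{1}{40830 - 95221} - 312880\right) = 381810 \left(\frac{1}{-54391} - 312880\right) = 381810 \left(- \frac{1}{54391} - 312880\right) = 381810 \left(- \frac{17017856081}{54391}\right) = - \frac{6497587630286610}{54391}$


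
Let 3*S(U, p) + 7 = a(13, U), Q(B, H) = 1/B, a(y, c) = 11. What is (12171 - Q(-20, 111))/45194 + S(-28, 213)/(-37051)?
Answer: 27053358893/100468973640 ≈ 0.26927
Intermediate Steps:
S(U, p) = 4/3 (S(U, p) = -7/3 + (⅓)*11 = -7/3 + 11/3 = 4/3)
(12171 - Q(-20, 111))/45194 + S(-28, 213)/(-37051) = (12171 - 1/(-20))/45194 + (4/3)/(-37051) = (12171 - 1*(-1/20))*(1/45194) + (4/3)*(-1/37051) = (12171 + 1/20)*(1/45194) - 4/111153 = (243421/20)*(1/45194) - 4/111153 = 243421/903880 - 4/111153 = 27053358893/100468973640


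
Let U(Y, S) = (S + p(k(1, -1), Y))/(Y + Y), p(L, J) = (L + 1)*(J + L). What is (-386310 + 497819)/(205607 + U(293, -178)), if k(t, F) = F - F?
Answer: 65344274/120485817 ≈ 0.54234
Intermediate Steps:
k(t, F) = 0
p(L, J) = (1 + L)*(J + L)
U(Y, S) = (S + Y)/(2*Y) (U(Y, S) = (S + (Y + 0 + 0² + Y*0))/(Y + Y) = (S + (Y + 0 + 0 + 0))/((2*Y)) = (S + Y)*(1/(2*Y)) = (S + Y)/(2*Y))
(-386310 + 497819)/(205607 + U(293, -178)) = (-386310 + 497819)/(205607 + (½)*(-178 + 293)/293) = 111509/(205607 + (½)*(1/293)*115) = 111509/(205607 + 115/586) = 111509/(120485817/586) = 111509*(586/120485817) = 65344274/120485817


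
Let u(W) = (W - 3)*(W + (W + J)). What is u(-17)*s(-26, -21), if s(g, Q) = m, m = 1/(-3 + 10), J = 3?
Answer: 620/7 ≈ 88.571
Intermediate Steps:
u(W) = (-3 + W)*(3 + 2*W) (u(W) = (W - 3)*(W + (W + 3)) = (-3 + W)*(W + (3 + W)) = (-3 + W)*(3 + 2*W))
m = ⅐ (m = 1/7 = ⅐ ≈ 0.14286)
s(g, Q) = ⅐
u(-17)*s(-26, -21) = (-9 - 3*(-17) + 2*(-17)²)*(⅐) = (-9 + 51 + 2*289)*(⅐) = (-9 + 51 + 578)*(⅐) = 620*(⅐) = 620/7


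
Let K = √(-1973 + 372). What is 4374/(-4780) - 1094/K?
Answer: -2187/2390 + 1094*I*√1601/1601 ≈ -0.91506 + 27.341*I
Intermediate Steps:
K = I*√1601 (K = √(-1601) = I*√1601 ≈ 40.013*I)
4374/(-4780) - 1094/K = 4374/(-4780) - 1094*(-I*√1601/1601) = 4374*(-1/4780) - (-1094)*I*√1601/1601 = -2187/2390 + 1094*I*√1601/1601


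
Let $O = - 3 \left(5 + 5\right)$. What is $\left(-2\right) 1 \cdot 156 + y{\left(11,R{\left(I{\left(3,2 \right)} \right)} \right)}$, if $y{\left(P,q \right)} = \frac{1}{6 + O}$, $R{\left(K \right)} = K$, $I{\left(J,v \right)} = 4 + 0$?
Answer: $- \frac{7489}{24} \approx -312.04$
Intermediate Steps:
$I{\left(J,v \right)} = 4$
$O = -30$ ($O = \left(-3\right) 10 = -30$)
$y{\left(P,q \right)} = - \frac{1}{24}$ ($y{\left(P,q \right)} = \frac{1}{6 - 30} = \frac{1}{-24} = - \frac{1}{24}$)
$\left(-2\right) 1 \cdot 156 + y{\left(11,R{\left(I{\left(3,2 \right)} \right)} \right)} = \left(-2\right) 1 \cdot 156 - \frac{1}{24} = \left(-2\right) 156 - \frac{1}{24} = -312 - \frac{1}{24} = - \frac{7489}{24}$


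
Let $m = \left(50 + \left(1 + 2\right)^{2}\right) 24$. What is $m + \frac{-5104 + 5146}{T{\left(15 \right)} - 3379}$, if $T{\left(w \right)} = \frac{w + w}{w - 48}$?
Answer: $\frac{17548334}{12393} \approx 1416.0$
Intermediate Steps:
$T{\left(w \right)} = \frac{2 w}{-48 + w}$
$m = 1416$ ($m = \left(50 + 3^{2}\right) 24 = \left(50 + 9\right) 24 = 59 \cdot 24 = 1416$)
$m + \frac{-5104 + 5146}{T{\left(15 \right)} - 3379} = 1416 + \frac{-5104 + 5146}{2 \cdot 15 \frac{1}{-48 + 15} - 3379} = 1416 + \frac{42}{2 \cdot 15 \frac{1}{-33} - 3379} = 1416 + \frac{42}{2 \cdot 15 \left(- \frac{1}{33}\right) - 3379} = 1416 + \frac{42}{- \frac{10}{11} - 3379} = 1416 + \frac{42}{- \frac{37179}{11}} = 1416 + 42 \left(- \frac{11}{37179}\right) = 1416 - \frac{154}{12393} = \frac{17548334}{12393}$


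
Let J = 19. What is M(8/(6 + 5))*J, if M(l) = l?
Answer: 152/11 ≈ 13.818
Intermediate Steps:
M(8/(6 + 5))*J = (8/(6 + 5))*19 = (8/11)*19 = 152/11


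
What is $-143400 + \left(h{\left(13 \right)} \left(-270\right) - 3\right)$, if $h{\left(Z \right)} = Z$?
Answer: $-146913$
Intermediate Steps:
$-143400 + \left(h{\left(13 \right)} \left(-270\right) - 3\right) = -143400 + \left(13 \left(-270\right) - 3\right) = -143400 - 3513 = -146913$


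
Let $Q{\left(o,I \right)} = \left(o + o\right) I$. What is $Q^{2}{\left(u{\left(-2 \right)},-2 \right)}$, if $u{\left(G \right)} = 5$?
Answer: $400$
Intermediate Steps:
$Q{\left(o,I \right)} = 2 I o$ ($Q{\left(o,I \right)} = 2 o I = 2 I o$)
$Q^{2}{\left(u{\left(-2 \right)},-2 \right)} = \left(2 \left(-2\right) 5\right)^{2} = \left(-20\right)^{2} = 400$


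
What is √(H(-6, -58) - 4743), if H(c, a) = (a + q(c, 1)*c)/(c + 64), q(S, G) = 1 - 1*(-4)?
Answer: I*√3990139/29 ≈ 68.88*I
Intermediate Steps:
q(S, G) = 5 (q(S, G) = 1 + 4 = 5)
H(c, a) = (a + 5*c)/(64 + c) (H(c, a) = (a + 5*c)/(c + 64) = (a + 5*c)/(64 + c))
√(H(-6, -58) - 4743) = √((-58 + 5*(-6))/(64 - 6) - 4743) = √((-58 - 30)/58 - 4743) = √((1/58)*(-88) - 4743) = √(-44/29 - 4743) = √(-137591/29) = I*√3990139/29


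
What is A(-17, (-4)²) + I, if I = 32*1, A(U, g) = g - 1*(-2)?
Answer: 50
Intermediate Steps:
A(U, g) = 2 + g (A(U, g) = g + 2 = 2 + g)
I = 32
A(-17, (-4)²) + I = (2 + (-4)²) + 32 = (2 + 16) + 32 = 18 + 32 = 50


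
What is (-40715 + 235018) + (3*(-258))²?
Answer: 793379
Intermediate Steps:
(-40715 + 235018) + (3*(-258))² = 194303 + (-774)² = 194303 + 599076 = 793379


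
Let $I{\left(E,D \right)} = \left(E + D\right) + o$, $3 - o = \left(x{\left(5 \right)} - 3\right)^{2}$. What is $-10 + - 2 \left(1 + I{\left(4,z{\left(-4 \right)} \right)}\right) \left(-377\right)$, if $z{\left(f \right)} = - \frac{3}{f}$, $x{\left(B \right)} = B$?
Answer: $\frac{7143}{2} \approx 3571.5$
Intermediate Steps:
$o = -1$ ($o = 3 - \left(5 - 3\right)^{2} = 3 - 2^{2} = 3 - 4 = -1$)
$I{\left(E,D \right)} = -1 + D + E$ ($I{\left(E,D \right)} = \left(E + D\right) - 1 = \left(D + E\right) - 1 = -1 + D + E$)
$-10 + - 2 \left(1 + I{\left(4,z{\left(-4 \right)} \right)}\right) \left(-377\right) = -10 + - 2 \left(1 - \left(-3 - \frac{3}{4}\right)\right) \left(-377\right) = -10 + - 2 \left(1 - - \frac{15}{4}\right) \left(-377\right) = -10 + - 2 \left(1 + \left(-1 + \frac{3}{4} + 4\right)\right) \left(-377\right) = -10 + - 2 \left(1 + \frac{15}{4}\right) \left(-377\right) = -10 + \left(-2\right) \frac{19}{4} \left(-377\right) = -10 - - \frac{7163}{2} = -10 + \frac{7163}{2} = \frac{7143}{2}$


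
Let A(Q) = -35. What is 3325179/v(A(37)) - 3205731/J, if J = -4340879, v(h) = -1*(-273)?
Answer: 370130124536/30386153 ≈ 12181.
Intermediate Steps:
v(h) = 273
3325179/v(A(37)) - 3205731/J = 3325179/273 - 3205731/(-4340879) = 3325179*(1/273) - 3205731*(-1/4340879) = 85261/7 + 3205731/4340879 = 370130124536/30386153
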